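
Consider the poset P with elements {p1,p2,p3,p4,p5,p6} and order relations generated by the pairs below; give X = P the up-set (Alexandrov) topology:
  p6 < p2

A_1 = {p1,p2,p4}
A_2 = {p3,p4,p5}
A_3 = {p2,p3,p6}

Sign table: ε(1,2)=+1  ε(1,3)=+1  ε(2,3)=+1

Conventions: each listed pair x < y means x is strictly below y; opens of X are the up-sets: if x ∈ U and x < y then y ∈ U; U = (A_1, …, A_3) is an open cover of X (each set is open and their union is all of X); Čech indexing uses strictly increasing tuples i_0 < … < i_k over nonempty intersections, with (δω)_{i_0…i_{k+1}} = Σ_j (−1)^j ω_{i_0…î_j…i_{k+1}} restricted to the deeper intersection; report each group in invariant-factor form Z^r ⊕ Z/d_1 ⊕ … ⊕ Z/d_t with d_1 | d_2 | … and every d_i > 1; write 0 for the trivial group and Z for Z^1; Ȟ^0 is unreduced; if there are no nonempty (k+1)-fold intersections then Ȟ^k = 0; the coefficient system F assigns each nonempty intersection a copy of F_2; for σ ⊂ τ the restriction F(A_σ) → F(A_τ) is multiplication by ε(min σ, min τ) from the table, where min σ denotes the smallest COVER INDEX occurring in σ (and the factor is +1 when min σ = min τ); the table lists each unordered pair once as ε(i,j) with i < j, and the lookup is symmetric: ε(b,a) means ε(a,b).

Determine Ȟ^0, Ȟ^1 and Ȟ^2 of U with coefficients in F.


Ȟ^0(U;F) ≅ Z/2, Ȟ^1(U;F) ≅ Z/2 and Ȟ^2(U;F) ≅ 0

nerve simplices:
  A12={p4} A13={p2} A23={p3}
C dims 3,3; δ0: rk_F2 2
degree 0: 3−2−0 = 1 → Ȟ^0 ≅ Z/2
degree 1: 3−0−2 = 1 → Ȟ^1 ≅ Z/2
degree 2: 0−0−0 = 0 → Ȟ^2 ≅ 0


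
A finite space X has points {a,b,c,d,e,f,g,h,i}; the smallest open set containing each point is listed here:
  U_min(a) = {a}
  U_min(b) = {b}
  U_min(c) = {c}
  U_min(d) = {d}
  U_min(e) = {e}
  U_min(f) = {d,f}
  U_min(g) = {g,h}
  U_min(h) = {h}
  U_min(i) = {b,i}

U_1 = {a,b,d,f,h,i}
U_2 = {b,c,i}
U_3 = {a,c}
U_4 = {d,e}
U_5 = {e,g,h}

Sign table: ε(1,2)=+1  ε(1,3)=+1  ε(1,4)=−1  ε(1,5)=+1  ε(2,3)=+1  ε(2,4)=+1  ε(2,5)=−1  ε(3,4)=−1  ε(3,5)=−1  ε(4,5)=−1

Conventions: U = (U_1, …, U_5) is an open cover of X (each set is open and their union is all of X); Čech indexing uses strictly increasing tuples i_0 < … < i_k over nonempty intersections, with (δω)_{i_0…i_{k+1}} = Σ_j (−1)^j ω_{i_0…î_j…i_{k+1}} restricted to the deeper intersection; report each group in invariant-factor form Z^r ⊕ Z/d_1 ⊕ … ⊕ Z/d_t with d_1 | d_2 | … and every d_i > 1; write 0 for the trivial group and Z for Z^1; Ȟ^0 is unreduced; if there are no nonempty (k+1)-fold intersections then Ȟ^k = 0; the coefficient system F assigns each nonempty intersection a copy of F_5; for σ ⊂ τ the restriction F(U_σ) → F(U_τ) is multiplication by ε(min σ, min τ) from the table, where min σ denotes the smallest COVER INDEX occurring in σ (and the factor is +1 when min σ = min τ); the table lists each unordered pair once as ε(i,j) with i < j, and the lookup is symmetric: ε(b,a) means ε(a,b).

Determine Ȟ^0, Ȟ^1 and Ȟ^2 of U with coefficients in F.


intersection data:
  U12={b,i} U13={a} U14={d} U15={h} U23={c} U45={e}
C dims 5,6; δ0: rk_F5 4
Ȟ^0 = (5 − 4) − 0 = 1, so Ȟ^0 ≅ Z/5
Ȟ^1 = (6 − 0) − 4 = 2, so Ȟ^1 ≅ Z/5 ⊕ Z/5
Ȟ^2 = (0 − 0) − 0 = 0, so Ȟ^2 ≅ 0

Ȟ^0 = Z/5, Ȟ^1 = Z/5 ⊕ Z/5, Ȟ^2 = 0


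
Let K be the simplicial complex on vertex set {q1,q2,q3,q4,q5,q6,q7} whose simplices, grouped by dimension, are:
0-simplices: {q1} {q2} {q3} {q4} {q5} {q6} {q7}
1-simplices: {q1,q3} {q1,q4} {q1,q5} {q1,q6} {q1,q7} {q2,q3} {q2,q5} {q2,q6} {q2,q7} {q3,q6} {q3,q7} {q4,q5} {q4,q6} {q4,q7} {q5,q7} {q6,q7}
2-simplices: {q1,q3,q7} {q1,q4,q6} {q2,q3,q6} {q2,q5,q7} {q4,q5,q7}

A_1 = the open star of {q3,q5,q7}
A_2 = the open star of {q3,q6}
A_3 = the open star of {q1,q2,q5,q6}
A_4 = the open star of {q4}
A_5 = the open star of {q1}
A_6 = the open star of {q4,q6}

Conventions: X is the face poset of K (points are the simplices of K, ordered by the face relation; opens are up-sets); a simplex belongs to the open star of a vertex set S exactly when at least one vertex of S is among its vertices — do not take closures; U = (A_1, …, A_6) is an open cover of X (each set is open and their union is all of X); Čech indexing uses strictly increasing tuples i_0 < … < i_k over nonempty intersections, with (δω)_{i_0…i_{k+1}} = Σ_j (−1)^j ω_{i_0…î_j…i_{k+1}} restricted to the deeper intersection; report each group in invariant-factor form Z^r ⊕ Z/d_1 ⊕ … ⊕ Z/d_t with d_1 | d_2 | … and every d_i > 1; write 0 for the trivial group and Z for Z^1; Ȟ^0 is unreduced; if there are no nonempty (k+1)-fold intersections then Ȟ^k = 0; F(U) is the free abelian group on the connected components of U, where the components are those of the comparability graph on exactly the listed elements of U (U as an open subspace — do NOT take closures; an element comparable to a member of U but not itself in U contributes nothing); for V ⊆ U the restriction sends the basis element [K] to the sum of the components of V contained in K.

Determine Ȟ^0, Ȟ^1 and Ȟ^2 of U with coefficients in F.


Ȟ^0(U;F) ≅ Z; Ȟ^1(U;F) ≅ Z^4; Ȟ^2(U;F) ≅ 0

intersection data:
  A1={{q3},{q5},{q7},{q1,q3},{q1,q5},{q1,q7},{q2,q3},{q2,q5},{q2,q7},{q3,q6},{q3,q7},{q4,q5},{q4,q7},{q5,q7},{q6,q7},{q1,q3,q7},{q2,q3,q6},{q2,q5,q7},{q4,q5,q7}} A2={{q3},{q6},{q1,q3},{q1,q6},{q2,q3},{q2,q6},{q3,q6},{q3,q7},{q4,q6},{q6,q7},{q1,q3,q7},{q1,q4,q6},{q2,q3,q6}} A3={{q1},{q2},{q5},{q6},{q1,q3},{q1,q4},{q1,q5},{q1,q6},{q1,q7},{q2,q3},{q2,q5},{q2,q6},{q2,q7},{q3,q6},{q4,q5},{q4,q6},{q5,q7},{q6,q7},{q1,q3,q7},{q1,q4,q6},{q2,q3,q6},{q2,q5,q7},{q4,q5,q7}} A4={{q4},{q1,q4},{q4,q5},{q4,q6},{q4,q7},{q1,q4,q6},{q4,q5,q7}} A5={{q1},{q1,q3},{q1,q4},{q1,q5},{q1,q6},{q1,q7},{q1,q3,q7},{q1,q4,q6}} A6={{q4},{q6},{q1,q4},{q1,q6},{q2,q6},{q3,q6},{q4,q5},{q4,q6},{q4,q7},{q6,q7},{q1,q4,q6},{q2,q3,q6},{q4,q5,q7}}
  A12={{q3},{q1,q3},{q2,q3},{q3,q6},{q3,q7},{q6,q7},{q1,q3,q7},{q2,q3,q6}} A13={{q5},{q1,q3},{q1,q5},{q1,q7},{q2,q3},{q2,q5},{q2,q7},{q3,q6},{q4,q5},{q5,q7},{q6,q7},{q1,q3,q7},{q2,q3,q6},{q2,q5,q7},{q4,q5,q7}} A14={{q4,q5},{q4,q7},{q4,q5,q7}} A15={{q1,q3},{q1,q5},{q1,q7},{q1,q3,q7}} A16={{q3,q6},{q4,q5},{q4,q7},{q6,q7},{q2,q3,q6},{q4,q5,q7}} A23={{q6},{q1,q3},{q1,q6},{q2,q3},{q2,q6},{q3,q6},{q4,q6},{q6,q7},{q1,q3,q7},{q1,q4,q6},{q2,q3,q6}} A24={{q4,q6},{q1,q4,q6}} A25={{q1,q3},{q1,q6},{q1,q3,q7},{q1,q4,q6}} A26={{q6},{q1,q6},{q2,q6},{q3,q6},{q4,q6},{q6,q7},{q1,q4,q6},{q2,q3,q6}} A34={{q1,q4},{q4,q5},{q4,q6},{q1,q4,q6},{q4,q5,q7}} A35={{q1},{q1,q3},{q1,q4},{q1,q5},{q1,q6},{q1,q7},{q1,q3,q7},{q1,q4,q6}} A36={{q6},{q1,q4},{q1,q6},{q2,q6},{q3,q6},{q4,q5},{q4,q6},{q6,q7},{q1,q4,q6},{q2,q3,q6},{q4,q5,q7}} A45={{q1,q4},{q1,q4,q6}} A46={{q4},{q1,q4},{q4,q5},{q4,q6},{q4,q7},{q1,q4,q6},{q4,q5,q7}} A56={{q1,q4},{q1,q6},{q1,q4,q6}}
  A123={{q1,q3},{q2,q3},{q3,q6},{q6,q7},{q1,q3,q7},{q2,q3,q6}} A125={{q1,q3},{q1,q3,q7}} A126={{q3,q6},{q6,q7},{q2,q3,q6}} A134={{q4,q5},{q4,q5,q7}} A135={{q1,q3},{q1,q5},{q1,q7},{q1,q3,q7}} A136={{q3,q6},{q4,q5},{q6,q7},{q2,q3,q6},{q4,q5,q7}} A146={{q4,q5},{q4,q7},{q4,q5,q7}} A234={{q4,q6},{q1,q4,q6}} A235={{q1,q3},{q1,q6},{q1,q3,q7},{q1,q4,q6}} A236={{q6},{q1,q6},{q2,q6},{q3,q6},{q4,q6},{q6,q7},{q1,q4,q6},{q2,q3,q6}} A245={{q1,q4,q6}} A246={{q4,q6},{q1,q4,q6}} A256={{q1,q6},{q1,q4,q6}} A345={{q1,q4},{q1,q4,q6}} A346={{q1,q4},{q4,q5},{q4,q6},{q1,q4,q6},{q4,q5,q7}} A356={{q1,q4},{q1,q6},{q1,q4,q6}} A456={{q1,q4},{q1,q4,q6}}
  A1235={{q1,q3},{q1,q3,q7}} A1236={{q3,q6},{q6,q7},{q2,q3,q6}} A1346={{q4,q5},{q4,q5,q7}} A2345={{q1,q4,q6}} A2346={{q4,q6},{q1,q4,q6}} A2356={{q1,q6},{q1,q4,q6}} A2456={{q1,q4,q6}} A3456={{q1,q4},{q1,q4,q6}}
  A23456={{q1,q4,q6}}
components per intersection:
  A1: {{q3},{q5},{q7},{q1,q3},{q1,q5},{q1,q7},{q2,q3},{q2,q5},{q2,q7},{q3,q6},{q3,q7},{q4,q5},{q4,q7},{q5,q7},{q6,q7},{q1,q3,q7},{q2,q3,q6},{q2,q5,q7},{q4,q5,q7}}
  A2: {{q3},{q6},{q1,q3},{q1,q6},{q2,q3},{q2,q6},{q3,q6},{q3,q7},{q4,q6},{q6,q7},{q1,q3,q7},{q1,q4,q6},{q2,q3,q6}}
  A3: {{q1},{q2},{q5},{q6},{q1,q3},{q1,q4},{q1,q5},{q1,q6},{q1,q7},{q2,q3},{q2,q5},{q2,q6},{q2,q7},{q3,q6},{q4,q5},{q4,q6},{q5,q7},{q6,q7},{q1,q3,q7},{q1,q4,q6},{q2,q3,q6},{q2,q5,q7},{q4,q5,q7}}
  A4: {{q4},{q1,q4},{q4,q5},{q4,q6},{q4,q7},{q1,q4,q6},{q4,q5,q7}}
  A5: {{q1},{q1,q3},{q1,q4},{q1,q5},{q1,q6},{q1,q7},{q1,q3,q7},{q1,q4,q6}}
  A6: {{q4},{q6},{q1,q4},{q1,q6},{q2,q6},{q3,q6},{q4,q5},{q4,q6},{q4,q7},{q6,q7},{q1,q4,q6},{q2,q3,q6},{q4,q5,q7}}
  A12: {{q3},{q1,q3},{q2,q3},{q3,q6},{q3,q7},{q1,q3,q7},{q2,q3,q6}} {{q6,q7}}
  A13: {{q5},{q1,q5},{q2,q5},{q2,q7},{q4,q5},{q5,q7},{q2,q5,q7},{q4,q5,q7}} {{q1,q3},{q1,q7},{q1,q3,q7}} {{q2,q3},{q3,q6},{q2,q3,q6}} {{q6,q7}}
  A14: {{q4,q5},{q4,q7},{q4,q5,q7}}
  A15: {{q1,q3},{q1,q7},{q1,q3,q7}} {{q1,q5}}
  A16: {{q3,q6},{q2,q3,q6}} {{q4,q5},{q4,q7},{q4,q5,q7}} {{q6,q7}}
  A23: {{q6},{q1,q6},{q2,q3},{q2,q6},{q3,q6},{q4,q6},{q6,q7},{q1,q4,q6},{q2,q3,q6}} {{q1,q3},{q1,q3,q7}}
  A24: {{q4,q6},{q1,q4,q6}}
  A25: {{q1,q3},{q1,q3,q7}} {{q1,q6},{q1,q4,q6}}
  A26: {{q6},{q1,q6},{q2,q6},{q3,q6},{q4,q6},{q6,q7},{q1,q4,q6},{q2,q3,q6}}
  A34: {{q1,q4},{q4,q6},{q1,q4,q6}} {{q4,q5},{q4,q5,q7}}
  A35: {{q1},{q1,q3},{q1,q4},{q1,q5},{q1,q6},{q1,q7},{q1,q3,q7},{q1,q4,q6}}
  A36: {{q6},{q1,q4},{q1,q6},{q2,q6},{q3,q6},{q4,q6},{q6,q7},{q1,q4,q6},{q2,q3,q6}} {{q4,q5},{q4,q5,q7}}
  A45: {{q1,q4},{q1,q4,q6}}
  A46: {{q4},{q1,q4},{q4,q5},{q4,q6},{q4,q7},{q1,q4,q6},{q4,q5,q7}}
  A56: {{q1,q4},{q1,q6},{q1,q4,q6}}
  A123: {{q1,q3},{q1,q3,q7}} {{q2,q3},{q3,q6},{q2,q3,q6}} {{q6,q7}}
  A125: {{q1,q3},{q1,q3,q7}}
  A126: {{q3,q6},{q2,q3,q6}} {{q6,q7}}
  A134: {{q4,q5},{q4,q5,q7}}
  A135: {{q1,q3},{q1,q7},{q1,q3,q7}} {{q1,q5}}
  A136: {{q3,q6},{q2,q3,q6}} {{q4,q5},{q4,q5,q7}} {{q6,q7}}
  A146: {{q4,q5},{q4,q7},{q4,q5,q7}}
  A234: {{q4,q6},{q1,q4,q6}}
  A235: {{q1,q3},{q1,q3,q7}} {{q1,q6},{q1,q4,q6}}
  A236: {{q6},{q1,q6},{q2,q6},{q3,q6},{q4,q6},{q6,q7},{q1,q4,q6},{q2,q3,q6}}
  A245: {{q1,q4,q6}}
  A246: {{q4,q6},{q1,q4,q6}}
  A256: {{q1,q6},{q1,q4,q6}}
  A345: {{q1,q4},{q1,q4,q6}}
  A346: {{q1,q4},{q4,q6},{q1,q4,q6}} {{q4,q5},{q4,q5,q7}}
  A356: {{q1,q4},{q1,q6},{q1,q4,q6}}
  A456: {{q1,q4},{q1,q4,q6}}
  A1235: {{q1,q3},{q1,q3,q7}}
  A1236: {{q3,q6},{q2,q3,q6}} {{q6,q7}}
  A1346: {{q4,q5},{q4,q5,q7}}
  A2345: {{q1,q4,q6}}
  A2346: {{q4,q6},{q1,q4,q6}}
  A2356: {{q1,q6},{q1,q4,q6}}
  A2456: {{q1,q4,q6}}
  A3456: {{q1,q4},{q1,q4,q6}}
  A23456: {{q1,q4,q6}}
C dims 6,26,25,9; δ0: rk 5, SNF 1^5; δ1: rk 17, SNF 1^17; δ2: rk 8, SNF 1^8
Ȟ^0 = (6 − 5) − 0 = 1, so Ȟ^0 ≅ Z
Ȟ^1 = (26 − 17) − 5 = 4, so Ȟ^1 ≅ Z^4
Ȟ^2 = (25 − 8) − 17 = 0, so Ȟ^2 ≅ 0


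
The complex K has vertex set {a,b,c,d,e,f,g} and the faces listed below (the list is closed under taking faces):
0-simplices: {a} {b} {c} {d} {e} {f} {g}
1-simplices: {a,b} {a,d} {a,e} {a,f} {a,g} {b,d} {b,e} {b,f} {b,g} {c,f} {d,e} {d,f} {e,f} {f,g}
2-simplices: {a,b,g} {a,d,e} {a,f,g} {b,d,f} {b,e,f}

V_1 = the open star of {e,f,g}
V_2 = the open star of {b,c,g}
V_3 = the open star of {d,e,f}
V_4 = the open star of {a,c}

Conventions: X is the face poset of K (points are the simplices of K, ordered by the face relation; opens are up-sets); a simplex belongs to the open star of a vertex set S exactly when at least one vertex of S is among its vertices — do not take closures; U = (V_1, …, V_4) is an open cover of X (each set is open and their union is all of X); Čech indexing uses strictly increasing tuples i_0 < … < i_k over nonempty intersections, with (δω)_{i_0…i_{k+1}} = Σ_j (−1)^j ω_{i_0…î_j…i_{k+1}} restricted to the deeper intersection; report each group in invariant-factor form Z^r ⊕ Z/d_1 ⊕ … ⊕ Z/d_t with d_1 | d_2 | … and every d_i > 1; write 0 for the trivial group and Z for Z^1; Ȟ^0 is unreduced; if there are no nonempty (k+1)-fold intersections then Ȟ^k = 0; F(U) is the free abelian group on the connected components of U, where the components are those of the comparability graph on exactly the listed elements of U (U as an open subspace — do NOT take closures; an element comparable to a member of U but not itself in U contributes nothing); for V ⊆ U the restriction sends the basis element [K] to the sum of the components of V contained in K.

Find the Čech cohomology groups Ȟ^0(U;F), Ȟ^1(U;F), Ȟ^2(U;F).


nonempty overlaps:
  V1={{e},{f},{g},{a,e},{a,f},{a,g},{b,e},{b,f},{b,g},{c,f},{d,e},{d,f},{e,f},{f,g},{a,b,g},{a,d,e},{a,f,g},{b,d,f},{b,e,f}} V2={{b},{c},{g},{a,b},{a,g},{b,d},{b,e},{b,f},{b,g},{c,f},{f,g},{a,b,g},{a,f,g},{b,d,f},{b,e,f}} V3={{d},{e},{f},{a,d},{a,e},{a,f},{b,d},{b,e},{b,f},{c,f},{d,e},{d,f},{e,f},{f,g},{a,d,e},{a,f,g},{b,d,f},{b,e,f}} V4={{a},{c},{a,b},{a,d},{a,e},{a,f},{a,g},{c,f},{a,b,g},{a,d,e},{a,f,g}}
  V12={{g},{a,g},{b,e},{b,f},{b,g},{c,f},{f,g},{a,b,g},{a,f,g},{b,d,f},{b,e,f}} V13={{e},{f},{a,e},{a,f},{b,e},{b,f},{c,f},{d,e},{d,f},{e,f},{f,g},{a,d,e},{a,f,g},{b,d,f},{b,e,f}} V14={{a,e},{a,f},{a,g},{c,f},{a,b,g},{a,d,e},{a,f,g}} V23={{b,d},{b,e},{b,f},{c,f},{f,g},{a,f,g},{b,d,f},{b,e,f}} V24={{c},{a,b},{a,g},{c,f},{a,b,g},{a,f,g}} V34={{a,d},{a,e},{a,f},{c,f},{a,d,e},{a,f,g}}
  V123={{b,e},{b,f},{c,f},{f,g},{a,f,g},{b,d,f},{b,e,f}} V124={{a,g},{c,f},{a,b,g},{a,f,g}} V134={{a,e},{a,f},{c,f},{a,d,e},{a,f,g}} V234={{c,f},{a,f,g}}
  V1234={{c,f},{a,f,g}}
components per intersection:
  V1: {{e},{f},{g},{a,e},{a,f},{a,g},{b,e},{b,f},{b,g},{c,f},{d,e},{d,f},{e,f},{f,g},{a,b,g},{a,d,e},{a,f,g},{b,d,f},{b,e,f}}
  V2: {{b},{g},{a,b},{a,g},{b,d},{b,e},{b,f},{b,g},{f,g},{a,b,g},{a,f,g},{b,d,f},{b,e,f}} {{c},{c,f}}
  V3: {{d},{e},{f},{a,d},{a,e},{a,f},{b,d},{b,e},{b,f},{c,f},{d,e},{d,f},{e,f},{f,g},{a,d,e},{a,f,g},{b,d,f},{b,e,f}}
  V4: {{a},{a,b},{a,d},{a,e},{a,f},{a,g},{a,b,g},{a,d,e},{a,f,g}} {{c},{c,f}}
  V12: {{g},{a,g},{b,g},{f,g},{a,b,g},{a,f,g}} {{b,e},{b,f},{b,d,f},{b,e,f}} {{c,f}}
  V13: {{e},{f},{a,e},{a,f},{b,e},{b,f},{c,f},{d,e},{d,f},{e,f},{f,g},{a,d,e},{a,f,g},{b,d,f},{b,e,f}}
  V14: {{a,e},{a,d,e}} {{a,f},{a,g},{a,b,g},{a,f,g}} {{c,f}}
  V23: {{b,d},{b,e},{b,f},{b,d,f},{b,e,f}} {{c,f}} {{f,g},{a,f,g}}
  V24: {{c},{c,f}} {{a,b},{a,g},{a,b,g},{a,f,g}}
  V34: {{a,d},{a,e},{a,d,e}} {{a,f},{a,f,g}} {{c,f}}
  V123: {{b,e},{b,f},{b,d,f},{b,e,f}} {{c,f}} {{f,g},{a,f,g}}
  V124: {{a,g},{a,b,g},{a,f,g}} {{c,f}}
  V134: {{a,e},{a,d,e}} {{a,f},{a,f,g}} {{c,f}}
  V234: {{c,f}} {{a,f,g}}
  V1234: {{c,f}} {{a,f,g}}
C dims 6,15,10,2; δ0: rk 5, SNF 1^5; δ1: rk 8, SNF 1^8; δ2: rk 2, SNF 1^2
degree 0: 6−5−0 = 1 → Ȟ^0 ≅ Z
degree 1: 15−8−5 = 2 → Ȟ^1 ≅ Z^2
degree 2: 10−2−8 = 0 → Ȟ^2 ≅ 0

Ȟ^0 = Z, Ȟ^1 = Z^2 and Ȟ^2 = 0


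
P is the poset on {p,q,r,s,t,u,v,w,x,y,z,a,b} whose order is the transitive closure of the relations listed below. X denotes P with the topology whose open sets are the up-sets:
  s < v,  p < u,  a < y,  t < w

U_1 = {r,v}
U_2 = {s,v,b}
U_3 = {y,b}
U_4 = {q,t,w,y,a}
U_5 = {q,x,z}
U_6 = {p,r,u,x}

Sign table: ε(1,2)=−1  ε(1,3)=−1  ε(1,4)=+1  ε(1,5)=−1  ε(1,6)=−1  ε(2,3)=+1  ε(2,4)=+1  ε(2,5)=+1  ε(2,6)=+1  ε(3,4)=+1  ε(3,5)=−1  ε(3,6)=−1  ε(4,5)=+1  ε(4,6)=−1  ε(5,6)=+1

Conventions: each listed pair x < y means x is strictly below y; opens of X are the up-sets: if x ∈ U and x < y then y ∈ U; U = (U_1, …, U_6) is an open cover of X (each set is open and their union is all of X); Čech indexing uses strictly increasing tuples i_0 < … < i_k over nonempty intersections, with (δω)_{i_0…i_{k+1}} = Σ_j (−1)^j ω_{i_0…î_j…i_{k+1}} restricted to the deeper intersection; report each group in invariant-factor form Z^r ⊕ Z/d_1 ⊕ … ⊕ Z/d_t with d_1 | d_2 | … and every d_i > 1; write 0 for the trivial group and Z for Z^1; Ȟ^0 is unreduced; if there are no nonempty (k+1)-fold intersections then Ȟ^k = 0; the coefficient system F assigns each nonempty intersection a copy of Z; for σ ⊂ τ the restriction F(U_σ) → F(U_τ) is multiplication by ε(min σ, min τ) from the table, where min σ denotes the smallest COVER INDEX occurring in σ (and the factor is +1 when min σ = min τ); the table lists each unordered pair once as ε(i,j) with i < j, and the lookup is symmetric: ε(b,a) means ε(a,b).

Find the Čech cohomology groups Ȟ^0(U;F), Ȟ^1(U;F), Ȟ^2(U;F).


Ȟ^0(U;F) ≅ Z,  Ȟ^1(U;F) ≅ Z,  Ȟ^2(U;F) ≅ 0

intersection data:
  U12={v} U16={r} U23={b} U34={y} U45={q} U56={x}
C dims 6,6; δ0: rk 5, SNF 1^5
Ȟ^0 = (6 − 5) − 0 = 1, so Ȟ^0 ≅ Z
Ȟ^1 = (6 − 0) − 5 = 1, so Ȟ^1 ≅ Z
Ȟ^2 = (0 − 0) − 0 = 0, so Ȟ^2 ≅ 0


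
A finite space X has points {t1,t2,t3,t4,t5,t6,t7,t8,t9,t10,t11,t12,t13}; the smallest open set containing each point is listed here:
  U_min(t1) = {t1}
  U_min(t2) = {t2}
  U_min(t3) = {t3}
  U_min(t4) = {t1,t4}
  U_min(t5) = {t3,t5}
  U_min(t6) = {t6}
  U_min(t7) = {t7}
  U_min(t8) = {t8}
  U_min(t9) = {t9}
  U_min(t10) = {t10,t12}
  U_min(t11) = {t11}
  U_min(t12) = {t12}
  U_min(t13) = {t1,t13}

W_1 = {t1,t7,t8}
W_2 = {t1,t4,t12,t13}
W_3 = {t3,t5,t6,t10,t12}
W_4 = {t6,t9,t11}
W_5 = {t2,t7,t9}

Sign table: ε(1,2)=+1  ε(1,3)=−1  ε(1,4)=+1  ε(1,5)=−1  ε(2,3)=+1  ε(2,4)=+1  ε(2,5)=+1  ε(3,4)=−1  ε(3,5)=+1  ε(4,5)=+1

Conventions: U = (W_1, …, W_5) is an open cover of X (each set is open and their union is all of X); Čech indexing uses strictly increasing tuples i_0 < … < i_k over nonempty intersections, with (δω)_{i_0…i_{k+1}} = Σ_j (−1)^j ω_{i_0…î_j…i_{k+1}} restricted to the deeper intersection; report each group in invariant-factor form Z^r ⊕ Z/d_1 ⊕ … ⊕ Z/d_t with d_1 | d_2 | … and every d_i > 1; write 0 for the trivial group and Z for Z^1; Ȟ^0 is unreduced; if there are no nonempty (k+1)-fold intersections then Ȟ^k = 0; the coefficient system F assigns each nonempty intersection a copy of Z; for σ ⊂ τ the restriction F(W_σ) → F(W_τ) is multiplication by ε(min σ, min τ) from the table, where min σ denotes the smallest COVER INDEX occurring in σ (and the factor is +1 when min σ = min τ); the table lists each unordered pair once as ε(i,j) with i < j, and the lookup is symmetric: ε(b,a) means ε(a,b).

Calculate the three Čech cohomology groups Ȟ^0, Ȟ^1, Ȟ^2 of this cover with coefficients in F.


nerve of the cover:
  W12={t1} W15={t7} W23={t12} W34={t6} W45={t9}
C dims 5,5; δ0: rk 4, SNF 1^4
Ȟ^0 = (5 − 4) − 0 = 1, so Ȟ^0 ≅ Z
Ȟ^1 = (5 − 0) − 4 = 1, so Ȟ^1 ≅ Z
Ȟ^2 = (0 − 0) − 0 = 0, so Ȟ^2 ≅ 0

Ȟ^0 = Z, Ȟ^1 = Z, Ȟ^2 = 0


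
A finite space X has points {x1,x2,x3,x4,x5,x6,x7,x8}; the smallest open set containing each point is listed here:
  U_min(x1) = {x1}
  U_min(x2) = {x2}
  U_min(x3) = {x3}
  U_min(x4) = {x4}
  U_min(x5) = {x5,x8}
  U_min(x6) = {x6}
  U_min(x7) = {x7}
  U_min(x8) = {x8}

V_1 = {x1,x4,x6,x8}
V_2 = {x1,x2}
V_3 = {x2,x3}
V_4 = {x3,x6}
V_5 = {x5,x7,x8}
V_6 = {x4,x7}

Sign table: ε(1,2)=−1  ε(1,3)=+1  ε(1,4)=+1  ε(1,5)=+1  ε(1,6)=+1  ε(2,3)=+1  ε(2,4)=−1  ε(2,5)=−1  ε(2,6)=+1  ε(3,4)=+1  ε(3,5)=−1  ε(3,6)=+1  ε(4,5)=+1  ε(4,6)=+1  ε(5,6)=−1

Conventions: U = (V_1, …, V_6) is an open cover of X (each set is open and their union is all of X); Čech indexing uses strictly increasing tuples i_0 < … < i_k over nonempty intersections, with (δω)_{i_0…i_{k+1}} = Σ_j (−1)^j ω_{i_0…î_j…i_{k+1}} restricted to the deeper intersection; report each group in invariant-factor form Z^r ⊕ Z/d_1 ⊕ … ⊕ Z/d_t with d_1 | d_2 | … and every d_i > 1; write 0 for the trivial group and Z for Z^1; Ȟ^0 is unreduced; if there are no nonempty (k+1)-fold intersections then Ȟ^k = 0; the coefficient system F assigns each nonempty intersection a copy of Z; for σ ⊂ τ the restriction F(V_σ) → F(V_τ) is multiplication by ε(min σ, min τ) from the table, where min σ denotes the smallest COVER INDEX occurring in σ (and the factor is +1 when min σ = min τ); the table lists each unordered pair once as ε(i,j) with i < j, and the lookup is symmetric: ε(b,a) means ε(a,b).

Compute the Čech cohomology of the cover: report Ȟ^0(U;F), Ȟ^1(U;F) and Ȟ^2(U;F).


Ȟ^0 ≅ 0; Ȟ^1 ≅ Z ⊕ Z/2; Ȟ^2 ≅ 0

nonempty intersections:
  V12={x1} V14={x6} V15={x8} V16={x4} V23={x2} V34={x3} V56={x7}
C dims 6,7; δ0: rk 6, SNF 1^5·2
Ȟ^0: (6−6)−0=0 ⇒ 0
Ȟ^1: (7−0)−6=1 plus torsion [2] ⇒ Z ⊕ Z/2
Ȟ^2: (0−0)−0=0 ⇒ 0


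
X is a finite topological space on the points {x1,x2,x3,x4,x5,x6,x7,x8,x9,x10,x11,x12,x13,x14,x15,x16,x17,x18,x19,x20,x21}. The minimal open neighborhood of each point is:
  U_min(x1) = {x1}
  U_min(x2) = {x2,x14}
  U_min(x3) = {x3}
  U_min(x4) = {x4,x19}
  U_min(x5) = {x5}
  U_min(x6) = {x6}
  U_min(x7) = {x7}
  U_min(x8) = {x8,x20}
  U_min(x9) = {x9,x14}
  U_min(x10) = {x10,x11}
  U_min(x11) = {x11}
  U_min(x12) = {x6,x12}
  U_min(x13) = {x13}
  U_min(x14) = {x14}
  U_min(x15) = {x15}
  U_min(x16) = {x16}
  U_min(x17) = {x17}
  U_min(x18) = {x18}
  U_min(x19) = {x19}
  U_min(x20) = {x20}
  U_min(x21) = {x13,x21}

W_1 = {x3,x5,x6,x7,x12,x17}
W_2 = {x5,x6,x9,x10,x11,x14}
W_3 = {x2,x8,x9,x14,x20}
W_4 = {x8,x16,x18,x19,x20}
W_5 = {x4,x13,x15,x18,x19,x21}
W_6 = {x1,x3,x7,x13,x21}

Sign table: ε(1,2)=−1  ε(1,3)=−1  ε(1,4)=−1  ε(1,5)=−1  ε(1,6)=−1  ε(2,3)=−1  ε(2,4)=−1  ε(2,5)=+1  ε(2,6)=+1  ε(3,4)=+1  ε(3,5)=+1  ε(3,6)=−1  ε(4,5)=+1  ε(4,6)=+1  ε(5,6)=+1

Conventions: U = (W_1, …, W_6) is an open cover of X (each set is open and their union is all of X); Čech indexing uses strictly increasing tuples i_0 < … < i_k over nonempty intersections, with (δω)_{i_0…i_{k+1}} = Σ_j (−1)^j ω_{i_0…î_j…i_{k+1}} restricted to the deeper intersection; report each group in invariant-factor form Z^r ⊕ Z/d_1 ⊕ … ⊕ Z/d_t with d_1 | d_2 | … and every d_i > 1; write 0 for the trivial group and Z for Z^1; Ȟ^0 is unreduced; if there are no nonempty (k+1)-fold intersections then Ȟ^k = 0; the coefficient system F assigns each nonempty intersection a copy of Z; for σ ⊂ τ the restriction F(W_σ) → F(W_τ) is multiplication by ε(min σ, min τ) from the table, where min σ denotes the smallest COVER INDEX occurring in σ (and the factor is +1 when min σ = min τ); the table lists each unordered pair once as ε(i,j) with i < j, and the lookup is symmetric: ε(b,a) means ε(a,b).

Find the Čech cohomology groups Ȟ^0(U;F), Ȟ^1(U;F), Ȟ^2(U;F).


nonempty overlaps:
  W12={x5,x6} W16={x3,x7} W23={x9,x14} W34={x8,x20} W45={x18,x19} W56={x13,x21}
C dims 6,6; δ0: rk 6, SNF 1^5·2
degree 0: 6−6−0 = 0 → Ȟ^0 ≅ 0
degree 1: 6−0−6 = 0 plus torsion [2] → Ȟ^1 ≅ Z/2
degree 2: 0−0−0 = 0 → Ȟ^2 ≅ 0

Ȟ^0 = 0,  Ȟ^1 = Z/2,  Ȟ^2 = 0


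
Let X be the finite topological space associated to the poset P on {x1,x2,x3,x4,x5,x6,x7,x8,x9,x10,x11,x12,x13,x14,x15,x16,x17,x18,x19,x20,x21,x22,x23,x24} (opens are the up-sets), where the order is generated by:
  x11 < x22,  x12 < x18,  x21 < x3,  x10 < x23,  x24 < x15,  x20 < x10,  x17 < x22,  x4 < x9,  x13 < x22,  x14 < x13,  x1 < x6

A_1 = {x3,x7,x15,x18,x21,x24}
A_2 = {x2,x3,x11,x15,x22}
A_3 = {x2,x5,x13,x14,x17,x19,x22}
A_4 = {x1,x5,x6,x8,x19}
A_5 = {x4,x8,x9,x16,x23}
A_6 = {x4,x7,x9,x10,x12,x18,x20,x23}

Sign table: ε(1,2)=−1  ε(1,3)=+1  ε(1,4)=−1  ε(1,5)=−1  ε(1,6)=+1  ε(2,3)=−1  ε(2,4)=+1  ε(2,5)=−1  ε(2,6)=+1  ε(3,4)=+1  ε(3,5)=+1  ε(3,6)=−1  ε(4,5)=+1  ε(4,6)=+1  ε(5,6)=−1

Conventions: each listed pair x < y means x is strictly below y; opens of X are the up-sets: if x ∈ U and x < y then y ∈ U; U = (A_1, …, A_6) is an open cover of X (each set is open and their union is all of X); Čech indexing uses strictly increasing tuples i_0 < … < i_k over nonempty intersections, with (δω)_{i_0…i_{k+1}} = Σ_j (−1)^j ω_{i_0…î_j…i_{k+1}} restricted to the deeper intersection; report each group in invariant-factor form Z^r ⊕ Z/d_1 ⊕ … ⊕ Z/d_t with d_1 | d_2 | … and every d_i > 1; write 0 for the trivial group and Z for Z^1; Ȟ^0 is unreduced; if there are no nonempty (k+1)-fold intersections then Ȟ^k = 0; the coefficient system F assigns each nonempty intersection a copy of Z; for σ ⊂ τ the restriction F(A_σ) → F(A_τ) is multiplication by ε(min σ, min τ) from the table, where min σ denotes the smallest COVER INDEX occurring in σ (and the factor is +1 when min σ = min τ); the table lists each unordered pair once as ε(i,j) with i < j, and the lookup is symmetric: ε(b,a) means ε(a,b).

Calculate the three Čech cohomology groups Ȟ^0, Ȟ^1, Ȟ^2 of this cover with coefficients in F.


cover nerve:
  A12={x3,x15} A16={x7,x18} A23={x2,x22} A34={x5,x19} A45={x8} A56={x4,x9,x23}
C dims 6,6; δ0: rk 6, SNF 1^5·2
Ȟ^0: (6−6)−0=0 ⇒ 0
Ȟ^1: (6−0)−6=0 plus torsion [2] ⇒ Z/2
Ȟ^2: (0−0)−0=0 ⇒ 0

Ȟ^0(U;F) ≅ 0, Ȟ^1(U;F) ≅ Z/2 and Ȟ^2(U;F) ≅ 0


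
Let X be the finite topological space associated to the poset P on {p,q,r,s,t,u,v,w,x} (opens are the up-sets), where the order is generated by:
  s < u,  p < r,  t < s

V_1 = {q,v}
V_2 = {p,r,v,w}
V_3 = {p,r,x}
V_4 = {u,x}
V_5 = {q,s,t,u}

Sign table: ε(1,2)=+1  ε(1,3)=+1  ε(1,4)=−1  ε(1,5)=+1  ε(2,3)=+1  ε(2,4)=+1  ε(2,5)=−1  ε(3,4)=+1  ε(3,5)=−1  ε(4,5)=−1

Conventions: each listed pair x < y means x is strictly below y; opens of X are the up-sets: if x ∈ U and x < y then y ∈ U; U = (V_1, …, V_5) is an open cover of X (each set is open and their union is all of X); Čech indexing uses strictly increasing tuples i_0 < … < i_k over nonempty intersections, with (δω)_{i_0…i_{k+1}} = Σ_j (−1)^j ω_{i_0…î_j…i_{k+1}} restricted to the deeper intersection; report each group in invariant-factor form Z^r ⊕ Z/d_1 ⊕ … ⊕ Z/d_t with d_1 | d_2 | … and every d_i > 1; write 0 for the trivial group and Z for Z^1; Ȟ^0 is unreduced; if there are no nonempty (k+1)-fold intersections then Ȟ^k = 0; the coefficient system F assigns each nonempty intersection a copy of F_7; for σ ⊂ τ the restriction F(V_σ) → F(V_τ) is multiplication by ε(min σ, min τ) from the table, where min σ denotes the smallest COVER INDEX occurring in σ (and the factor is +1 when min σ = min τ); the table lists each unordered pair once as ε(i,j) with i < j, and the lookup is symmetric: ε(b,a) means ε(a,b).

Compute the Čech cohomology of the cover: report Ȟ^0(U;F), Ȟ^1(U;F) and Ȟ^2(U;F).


nerve simplices:
  V12={v} V15={q} V23={p,r} V34={x} V45={u}
C dims 5,5; δ0: rk_F7 5
degree 0: 5−5−0 = 0 → Ȟ^0 ≅ 0
degree 1: 5−0−5 = 0 → Ȟ^1 ≅ 0
degree 2: 0−0−0 = 0 → Ȟ^2 ≅ 0

Ȟ^0 = 0, Ȟ^1 = 0, Ȟ^2 = 0


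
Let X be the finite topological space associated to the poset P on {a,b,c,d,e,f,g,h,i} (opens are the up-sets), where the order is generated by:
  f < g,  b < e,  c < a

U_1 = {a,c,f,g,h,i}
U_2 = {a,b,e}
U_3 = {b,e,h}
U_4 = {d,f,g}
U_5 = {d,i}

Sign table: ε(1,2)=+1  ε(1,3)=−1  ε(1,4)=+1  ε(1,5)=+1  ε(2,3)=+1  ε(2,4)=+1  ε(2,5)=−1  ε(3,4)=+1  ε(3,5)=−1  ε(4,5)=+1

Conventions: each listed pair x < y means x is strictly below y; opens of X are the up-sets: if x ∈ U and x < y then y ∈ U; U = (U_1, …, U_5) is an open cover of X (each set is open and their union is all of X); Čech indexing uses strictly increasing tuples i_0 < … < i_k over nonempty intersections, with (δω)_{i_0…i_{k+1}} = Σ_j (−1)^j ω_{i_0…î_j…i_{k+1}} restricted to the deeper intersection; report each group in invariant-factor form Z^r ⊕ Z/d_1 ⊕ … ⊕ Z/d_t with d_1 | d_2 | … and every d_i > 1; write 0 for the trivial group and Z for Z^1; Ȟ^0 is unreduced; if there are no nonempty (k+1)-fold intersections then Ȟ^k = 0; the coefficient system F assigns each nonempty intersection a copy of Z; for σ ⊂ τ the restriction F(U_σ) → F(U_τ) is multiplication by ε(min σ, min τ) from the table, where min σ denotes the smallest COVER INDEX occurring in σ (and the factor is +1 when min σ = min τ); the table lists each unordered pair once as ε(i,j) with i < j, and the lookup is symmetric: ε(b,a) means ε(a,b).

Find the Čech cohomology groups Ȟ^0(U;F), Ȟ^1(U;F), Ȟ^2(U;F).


nerve of the cover:
  U12={a} U13={h} U14={f,g} U15={i} U23={b,e} U45={d}
C dims 5,6; δ0: rk 5, SNF 1^4·2
Ȟ^0 = (5 − 5) − 0 = 0, so Ȟ^0 ≅ 0
Ȟ^1 = (6 − 0) − 5 = 1 plus torsion [2], so Ȟ^1 ≅ Z ⊕ Z/2
Ȟ^2 = (0 − 0) − 0 = 0, so Ȟ^2 ≅ 0

Ȟ^0 ≅ 0; Ȟ^1 ≅ Z ⊕ Z/2; Ȟ^2 ≅ 0


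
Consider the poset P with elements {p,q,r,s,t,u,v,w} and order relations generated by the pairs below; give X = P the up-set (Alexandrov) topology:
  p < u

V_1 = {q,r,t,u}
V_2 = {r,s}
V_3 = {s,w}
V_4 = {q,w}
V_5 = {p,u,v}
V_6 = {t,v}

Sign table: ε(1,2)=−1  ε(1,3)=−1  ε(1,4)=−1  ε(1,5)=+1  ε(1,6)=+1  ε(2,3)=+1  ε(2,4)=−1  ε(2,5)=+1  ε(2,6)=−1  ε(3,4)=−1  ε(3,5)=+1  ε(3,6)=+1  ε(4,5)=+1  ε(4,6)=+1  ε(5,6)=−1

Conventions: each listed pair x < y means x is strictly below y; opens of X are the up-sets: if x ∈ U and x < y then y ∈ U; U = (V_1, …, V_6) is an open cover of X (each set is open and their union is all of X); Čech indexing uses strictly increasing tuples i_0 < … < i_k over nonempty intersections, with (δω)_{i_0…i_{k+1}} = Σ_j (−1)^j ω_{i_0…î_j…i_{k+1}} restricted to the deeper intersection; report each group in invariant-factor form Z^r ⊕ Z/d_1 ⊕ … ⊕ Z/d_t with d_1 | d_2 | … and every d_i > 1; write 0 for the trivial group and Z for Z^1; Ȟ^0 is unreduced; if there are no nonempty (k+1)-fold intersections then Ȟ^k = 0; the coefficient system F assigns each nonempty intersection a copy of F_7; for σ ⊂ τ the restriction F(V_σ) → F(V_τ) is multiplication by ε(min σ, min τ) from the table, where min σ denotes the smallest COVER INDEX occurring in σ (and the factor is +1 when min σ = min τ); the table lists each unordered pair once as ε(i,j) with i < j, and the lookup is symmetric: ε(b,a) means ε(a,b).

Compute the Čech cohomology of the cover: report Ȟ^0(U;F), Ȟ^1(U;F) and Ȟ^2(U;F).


Ȟ^0 = 0,  Ȟ^1 = Z/7,  Ȟ^2 = 0

nerve of the cover:
  V12={r} V14={q} V15={u} V16={t} V23={s} V34={w} V56={v}
C dims 6,7; δ0: rk_F7 6
Ȟ^0 = (6 − 6) − 0 = 0, so Ȟ^0 ≅ 0
Ȟ^1 = (7 − 0) − 6 = 1, so Ȟ^1 ≅ Z/7
Ȟ^2 = (0 − 0) − 0 = 0, so Ȟ^2 ≅ 0


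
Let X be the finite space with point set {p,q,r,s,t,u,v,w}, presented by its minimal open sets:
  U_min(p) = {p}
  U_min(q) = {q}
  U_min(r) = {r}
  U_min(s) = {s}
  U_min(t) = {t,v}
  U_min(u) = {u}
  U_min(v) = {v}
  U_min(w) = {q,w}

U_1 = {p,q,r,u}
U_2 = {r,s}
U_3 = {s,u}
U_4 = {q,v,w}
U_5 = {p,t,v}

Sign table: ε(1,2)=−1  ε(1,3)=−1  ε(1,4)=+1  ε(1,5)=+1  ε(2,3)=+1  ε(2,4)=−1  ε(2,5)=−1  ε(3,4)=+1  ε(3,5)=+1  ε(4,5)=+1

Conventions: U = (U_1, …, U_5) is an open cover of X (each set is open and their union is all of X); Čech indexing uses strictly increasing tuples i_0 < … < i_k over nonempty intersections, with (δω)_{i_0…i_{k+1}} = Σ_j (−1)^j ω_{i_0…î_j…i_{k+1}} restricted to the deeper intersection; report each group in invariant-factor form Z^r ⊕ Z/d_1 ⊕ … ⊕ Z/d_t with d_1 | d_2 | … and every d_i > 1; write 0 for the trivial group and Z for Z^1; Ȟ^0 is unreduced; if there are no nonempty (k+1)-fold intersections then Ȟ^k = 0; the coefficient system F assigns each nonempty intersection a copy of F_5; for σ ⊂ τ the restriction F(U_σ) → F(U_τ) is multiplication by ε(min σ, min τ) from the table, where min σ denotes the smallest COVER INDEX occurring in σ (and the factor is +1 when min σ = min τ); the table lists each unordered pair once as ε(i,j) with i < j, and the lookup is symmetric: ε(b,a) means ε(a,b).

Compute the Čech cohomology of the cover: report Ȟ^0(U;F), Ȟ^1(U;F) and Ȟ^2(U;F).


Ȟ^0(U;F) ≅ Z/5; Ȟ^1(U;F) ≅ Z/5 ⊕ Z/5; Ȟ^2(U;F) ≅ 0

nerve of the cover:
  U12={r} U13={u} U14={q} U15={p} U23={s} U45={v}
C dims 5,6; δ0: rk_F5 4
Ȟ^0 = (5 − 4) − 0 = 1, so Ȟ^0 ≅ Z/5
Ȟ^1 = (6 − 0) − 4 = 2, so Ȟ^1 ≅ Z/5 ⊕ Z/5
Ȟ^2 = (0 − 0) − 0 = 0, so Ȟ^2 ≅ 0


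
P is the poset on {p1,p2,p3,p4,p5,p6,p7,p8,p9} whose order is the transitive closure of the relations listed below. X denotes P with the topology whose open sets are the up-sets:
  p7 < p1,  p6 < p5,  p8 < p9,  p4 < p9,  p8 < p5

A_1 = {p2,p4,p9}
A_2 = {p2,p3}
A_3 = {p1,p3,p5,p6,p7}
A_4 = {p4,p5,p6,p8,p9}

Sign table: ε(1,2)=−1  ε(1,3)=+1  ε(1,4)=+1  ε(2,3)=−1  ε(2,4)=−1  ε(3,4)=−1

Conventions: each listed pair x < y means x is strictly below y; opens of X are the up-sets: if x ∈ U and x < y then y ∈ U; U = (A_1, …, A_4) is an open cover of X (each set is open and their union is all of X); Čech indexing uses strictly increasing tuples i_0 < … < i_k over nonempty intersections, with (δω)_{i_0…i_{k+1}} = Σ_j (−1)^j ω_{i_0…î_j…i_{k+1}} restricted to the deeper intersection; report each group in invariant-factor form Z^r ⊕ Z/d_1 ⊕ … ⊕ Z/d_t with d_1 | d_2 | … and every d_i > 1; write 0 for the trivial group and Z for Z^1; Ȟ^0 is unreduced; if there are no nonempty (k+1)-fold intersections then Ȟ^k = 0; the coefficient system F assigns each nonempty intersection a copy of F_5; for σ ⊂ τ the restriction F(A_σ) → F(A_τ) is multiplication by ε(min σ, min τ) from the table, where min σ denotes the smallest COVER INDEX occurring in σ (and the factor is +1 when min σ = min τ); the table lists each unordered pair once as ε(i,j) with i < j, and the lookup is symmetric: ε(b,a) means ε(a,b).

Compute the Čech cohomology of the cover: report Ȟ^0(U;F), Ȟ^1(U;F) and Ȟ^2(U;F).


nonempty overlaps:
  A12={p2} A14={p4,p9} A23={p3} A34={p5,p6}
C dims 4,4; δ0: rk_F5 4
degree 0: 4−4−0 = 0 → Ȟ^0 ≅ 0
degree 1: 4−0−4 = 0 → Ȟ^1 ≅ 0
degree 2: 0−0−0 = 0 → Ȟ^2 ≅ 0

Ȟ^0(U;F) ≅ 0, Ȟ^1(U;F) ≅ 0, Ȟ^2(U;F) ≅ 0


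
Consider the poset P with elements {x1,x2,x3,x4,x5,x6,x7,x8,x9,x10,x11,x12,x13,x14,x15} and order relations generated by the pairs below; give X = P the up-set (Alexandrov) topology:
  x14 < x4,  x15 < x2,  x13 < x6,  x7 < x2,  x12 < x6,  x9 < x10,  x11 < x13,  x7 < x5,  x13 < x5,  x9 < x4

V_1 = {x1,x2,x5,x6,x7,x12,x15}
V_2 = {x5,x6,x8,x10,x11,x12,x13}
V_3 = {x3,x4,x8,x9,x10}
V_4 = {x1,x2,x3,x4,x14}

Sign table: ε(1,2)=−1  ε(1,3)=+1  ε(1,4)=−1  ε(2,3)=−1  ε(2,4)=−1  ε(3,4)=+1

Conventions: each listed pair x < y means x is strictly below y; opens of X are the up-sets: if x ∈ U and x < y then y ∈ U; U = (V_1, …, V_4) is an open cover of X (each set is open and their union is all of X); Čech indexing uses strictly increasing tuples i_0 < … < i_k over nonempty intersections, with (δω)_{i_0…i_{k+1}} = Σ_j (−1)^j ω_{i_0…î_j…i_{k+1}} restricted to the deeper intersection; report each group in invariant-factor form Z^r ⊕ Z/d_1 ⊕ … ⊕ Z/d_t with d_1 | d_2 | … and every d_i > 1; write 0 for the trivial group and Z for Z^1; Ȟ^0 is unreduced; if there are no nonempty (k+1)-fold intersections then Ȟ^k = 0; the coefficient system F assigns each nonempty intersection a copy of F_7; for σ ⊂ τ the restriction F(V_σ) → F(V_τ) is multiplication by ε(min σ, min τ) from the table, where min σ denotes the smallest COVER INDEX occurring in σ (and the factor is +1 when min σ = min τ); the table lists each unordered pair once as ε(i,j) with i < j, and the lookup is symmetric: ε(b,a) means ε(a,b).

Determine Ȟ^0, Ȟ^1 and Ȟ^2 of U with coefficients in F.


Ȟ^0 = 0, Ȟ^1 = 0, Ȟ^2 = 0

nonempty intersections:
  V12={x5,x6,x12} V14={x1,x2} V23={x8,x10} V34={x3,x4}
C dims 4,4; δ0: rk_F7 4
Ȟ^0: (4−4)−0=0 ⇒ 0
Ȟ^1: (4−0)−4=0 ⇒ 0
Ȟ^2: (0−0)−0=0 ⇒ 0


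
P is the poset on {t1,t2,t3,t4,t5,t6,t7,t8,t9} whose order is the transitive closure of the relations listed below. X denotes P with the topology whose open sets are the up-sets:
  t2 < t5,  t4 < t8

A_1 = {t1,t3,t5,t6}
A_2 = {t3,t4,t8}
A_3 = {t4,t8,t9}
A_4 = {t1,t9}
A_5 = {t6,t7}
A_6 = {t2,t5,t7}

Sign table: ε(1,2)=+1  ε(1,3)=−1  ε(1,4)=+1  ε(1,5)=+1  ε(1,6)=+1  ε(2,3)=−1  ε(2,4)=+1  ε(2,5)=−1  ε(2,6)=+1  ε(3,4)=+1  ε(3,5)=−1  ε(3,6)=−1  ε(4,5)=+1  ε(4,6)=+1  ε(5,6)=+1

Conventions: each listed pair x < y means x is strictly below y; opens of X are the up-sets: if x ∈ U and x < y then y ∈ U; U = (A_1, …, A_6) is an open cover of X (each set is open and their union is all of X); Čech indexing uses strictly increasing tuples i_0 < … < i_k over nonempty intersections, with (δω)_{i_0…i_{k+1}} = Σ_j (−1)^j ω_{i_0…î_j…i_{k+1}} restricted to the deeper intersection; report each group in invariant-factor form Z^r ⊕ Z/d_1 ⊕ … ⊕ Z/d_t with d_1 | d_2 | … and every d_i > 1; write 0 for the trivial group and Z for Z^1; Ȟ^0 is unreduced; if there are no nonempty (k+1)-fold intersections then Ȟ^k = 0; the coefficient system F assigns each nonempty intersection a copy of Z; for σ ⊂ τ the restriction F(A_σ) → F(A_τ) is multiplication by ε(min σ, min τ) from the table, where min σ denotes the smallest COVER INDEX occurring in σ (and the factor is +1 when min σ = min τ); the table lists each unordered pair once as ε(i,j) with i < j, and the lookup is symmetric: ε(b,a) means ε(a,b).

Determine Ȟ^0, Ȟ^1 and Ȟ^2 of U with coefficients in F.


nerve simplices:
  A12={t3} A14={t1} A15={t6} A16={t5} A23={t4,t8} A34={t9} A56={t7}
C dims 6,7; δ0: rk 6, SNF 1^5·2
degree 0: 6−6−0 = 0 → Ȟ^0 ≅ 0
degree 1: 7−0−6 = 1 plus torsion [2] → Ȟ^1 ≅ Z ⊕ Z/2
degree 2: 0−0−0 = 0 → Ȟ^2 ≅ 0

Ȟ^0 = 0; Ȟ^1 = Z ⊕ Z/2; Ȟ^2 = 0


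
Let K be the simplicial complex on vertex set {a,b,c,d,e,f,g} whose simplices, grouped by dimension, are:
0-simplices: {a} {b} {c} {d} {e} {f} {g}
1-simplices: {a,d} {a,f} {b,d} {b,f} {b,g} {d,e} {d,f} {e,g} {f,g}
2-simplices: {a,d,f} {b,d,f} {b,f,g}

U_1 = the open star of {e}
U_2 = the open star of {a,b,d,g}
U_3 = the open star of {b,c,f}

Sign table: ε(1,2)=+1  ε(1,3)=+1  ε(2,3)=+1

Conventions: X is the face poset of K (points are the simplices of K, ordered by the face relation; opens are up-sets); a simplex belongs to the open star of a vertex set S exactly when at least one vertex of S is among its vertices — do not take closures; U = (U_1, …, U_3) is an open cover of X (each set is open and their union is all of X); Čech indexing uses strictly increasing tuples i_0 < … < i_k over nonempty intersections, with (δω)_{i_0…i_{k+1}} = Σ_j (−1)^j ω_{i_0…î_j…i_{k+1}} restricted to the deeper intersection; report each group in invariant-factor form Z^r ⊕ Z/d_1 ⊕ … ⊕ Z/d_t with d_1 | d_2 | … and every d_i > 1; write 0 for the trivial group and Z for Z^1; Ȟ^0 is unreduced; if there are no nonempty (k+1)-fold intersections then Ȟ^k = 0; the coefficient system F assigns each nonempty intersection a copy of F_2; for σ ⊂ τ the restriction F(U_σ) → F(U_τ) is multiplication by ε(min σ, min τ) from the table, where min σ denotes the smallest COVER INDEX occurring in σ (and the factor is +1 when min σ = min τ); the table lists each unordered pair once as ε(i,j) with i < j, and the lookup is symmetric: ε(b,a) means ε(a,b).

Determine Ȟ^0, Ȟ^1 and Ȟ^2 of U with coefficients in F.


Ȟ^0 ≅ Z/2, Ȟ^1 ≅ 0, Ȟ^2 ≅ 0

nonempty overlaps:
  U1={{e},{d,e},{e,g}} U2={{a},{b},{d},{g},{a,d},{a,f},{b,d},{b,f},{b,g},{d,e},{d,f},{e,g},{f,g},{a,d,f},{b,d,f},{b,f,g}} U3={{b},{c},{f},{a,f},{b,d},{b,f},{b,g},{d,f},{f,g},{a,d,f},{b,d,f},{b,f,g}}
  U12={{d,e},{e,g}} U23={{b},{a,f},{b,d},{b,f},{b,g},{d,f},{f,g},{a,d,f},{b,d,f},{b,f,g}}
C dims 3,2; δ0: rk_F2 2
degree 0: 3−2−0 = 1 → Ȟ^0 ≅ Z/2
degree 1: 2−0−2 = 0 → Ȟ^1 ≅ 0
degree 2: 0−0−0 = 0 → Ȟ^2 ≅ 0


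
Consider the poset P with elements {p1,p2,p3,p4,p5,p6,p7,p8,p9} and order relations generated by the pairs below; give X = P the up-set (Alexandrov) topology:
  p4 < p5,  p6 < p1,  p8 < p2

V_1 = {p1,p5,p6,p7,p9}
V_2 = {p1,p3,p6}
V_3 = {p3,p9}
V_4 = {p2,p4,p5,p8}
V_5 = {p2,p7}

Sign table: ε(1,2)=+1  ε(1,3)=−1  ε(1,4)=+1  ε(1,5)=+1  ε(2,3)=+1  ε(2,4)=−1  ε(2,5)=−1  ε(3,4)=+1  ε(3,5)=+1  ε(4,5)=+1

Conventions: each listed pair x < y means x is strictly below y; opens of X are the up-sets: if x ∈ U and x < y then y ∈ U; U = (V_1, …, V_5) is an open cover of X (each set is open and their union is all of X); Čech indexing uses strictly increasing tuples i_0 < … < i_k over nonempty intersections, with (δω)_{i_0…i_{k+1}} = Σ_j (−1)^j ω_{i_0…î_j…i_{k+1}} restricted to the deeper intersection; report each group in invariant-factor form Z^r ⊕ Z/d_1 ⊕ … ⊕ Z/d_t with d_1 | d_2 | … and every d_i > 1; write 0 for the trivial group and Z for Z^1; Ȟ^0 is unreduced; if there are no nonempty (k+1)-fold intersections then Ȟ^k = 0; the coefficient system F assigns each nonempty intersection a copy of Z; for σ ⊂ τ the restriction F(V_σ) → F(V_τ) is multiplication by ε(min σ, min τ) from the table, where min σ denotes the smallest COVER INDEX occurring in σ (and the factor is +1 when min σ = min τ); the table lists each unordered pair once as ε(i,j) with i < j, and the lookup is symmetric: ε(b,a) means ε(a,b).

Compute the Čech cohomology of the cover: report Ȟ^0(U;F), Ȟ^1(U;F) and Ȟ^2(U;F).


Ȟ^0 = 0, Ȟ^1 = Z ⊕ Z/2, Ȟ^2 = 0

nonempty overlaps:
  V12={p1,p6} V13={p9} V14={p5} V15={p7} V23={p3} V45={p2}
C dims 5,6; δ0: rk 5, SNF 1^4·2
degree 0: 5−5−0 = 0 → Ȟ^0 ≅ 0
degree 1: 6−0−5 = 1 plus torsion [2] → Ȟ^1 ≅ Z ⊕ Z/2
degree 2: 0−0−0 = 0 → Ȟ^2 ≅ 0
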